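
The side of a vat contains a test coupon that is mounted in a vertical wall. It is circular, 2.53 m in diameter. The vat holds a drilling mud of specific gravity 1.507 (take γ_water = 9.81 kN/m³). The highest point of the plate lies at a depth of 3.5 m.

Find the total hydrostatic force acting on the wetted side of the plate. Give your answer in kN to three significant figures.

γ = 1.507 × 9.81 = 14.78367 kN/m³.
The centroid is at the centre, 1.265 m below the top of the plate, so the centroid depth is h_c = 3.5 + 1.265 = 4.765 m.
A = π(1.265)² = 5.02726 m².
Resultant F = γ·h_c·A = 14.78367 × 4.765 × 5.02726 = 354.141 kN.

F ≈ 354 kN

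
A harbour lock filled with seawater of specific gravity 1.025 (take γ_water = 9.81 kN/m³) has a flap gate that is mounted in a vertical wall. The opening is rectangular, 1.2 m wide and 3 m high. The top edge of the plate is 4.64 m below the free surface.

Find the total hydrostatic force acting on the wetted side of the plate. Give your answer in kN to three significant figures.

F ≈ 222 kN

γ = 1.025 × 9.81 = 10.05525 kN/m³.
The centroid lies 3/2 = 1.5 m below the top edge, so the centroid depth is h_c = 4.64 + 1.5 = 6.14 m.
A = 1.2 × 3 = 3.6 m².
Resultant F = γ·h_c·A = 10.05525 × 6.14 × 3.6 = 222.261 kN.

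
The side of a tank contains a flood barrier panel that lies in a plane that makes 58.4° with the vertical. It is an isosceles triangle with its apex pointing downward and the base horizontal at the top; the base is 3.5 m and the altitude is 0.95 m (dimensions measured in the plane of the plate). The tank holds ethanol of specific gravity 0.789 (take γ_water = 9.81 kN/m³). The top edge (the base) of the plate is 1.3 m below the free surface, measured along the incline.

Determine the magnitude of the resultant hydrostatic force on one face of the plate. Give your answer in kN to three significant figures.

γ = 0.789 × 9.81 = 7.74009 kN/m³.
The plate makes 58.4° with the vertical, i.e. θ = 90° − 58.4° = 31.6° to the horizontal. Measuring y along the incline from the free-surface line, vertical depth h = y·sinθ with sinθ = 0.523986.
With the apex down, the centroid sits h/3 = 0.95/3 = 0.316667 m below the base (the top edge), so y_c = 1.3 + 0.316667 = 1.61667 m and h_c = 1.61667 × 0.523986 = 0.847112 m.
A = ½ × 3.5 × 0.95 = 1.6625 m².
Resultant F = γ·h_c·A = 7.74009 × 0.847112 × 1.6625 = 10.9006 kN.

F ≈ 10.9 kN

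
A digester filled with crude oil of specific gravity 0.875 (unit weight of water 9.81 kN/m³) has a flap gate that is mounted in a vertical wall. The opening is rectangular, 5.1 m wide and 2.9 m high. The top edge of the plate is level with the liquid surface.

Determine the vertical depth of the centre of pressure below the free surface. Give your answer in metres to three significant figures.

h_p = 1.93 m

γ = 0.875 × 9.81 = 8.58375 kN/m³.
The centroid lies 2.9/2 = 1.45 m below the top edge, so the centroid depth is h_c = 1.45 m.
A = 5.1 × 2.9 = 14.79 m².
Resultant F = γ·h_c·A = 8.58375 × 1.45 × 14.79 = 184.083 kN.
I_c = b·h³/12 = 5.1 × 2.9³/12 = 10.3653 m⁴.
Centre of pressure: y_p = y_c + I_c/(y_c·A) = 1.45 + 10.3653/(1.45 × 14.79) = 1.45 + 0.483332 = 1.93333 m along the plane.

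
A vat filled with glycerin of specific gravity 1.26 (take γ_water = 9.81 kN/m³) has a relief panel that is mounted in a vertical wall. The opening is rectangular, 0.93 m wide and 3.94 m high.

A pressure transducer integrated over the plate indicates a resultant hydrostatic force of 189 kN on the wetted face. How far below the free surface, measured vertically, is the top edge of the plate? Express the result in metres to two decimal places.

d_top ≈ 2.20 m

γ = 1.26 × 9.81 = 12.3606 kN/m³.
A = 0.93 × 3.94 = 3.6642 m².
From F = γ·h_c·A, the centroid depth is h_c = 189/(12.3606 × 3.6642) = 4.17295 m.
The centroid lies 3.94/2 = 1.97 m below the top edge, so the top edge sits at h_top = 4.17295 − 1.97 = 2.20295 m below the surface.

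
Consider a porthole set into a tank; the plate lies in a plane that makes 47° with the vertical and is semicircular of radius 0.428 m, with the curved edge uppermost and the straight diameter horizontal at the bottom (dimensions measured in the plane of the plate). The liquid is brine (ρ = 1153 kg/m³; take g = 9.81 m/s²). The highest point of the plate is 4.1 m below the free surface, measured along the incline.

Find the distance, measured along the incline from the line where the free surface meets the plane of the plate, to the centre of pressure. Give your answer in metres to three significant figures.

γ = ρg = 1153 × 9.81 / 1000 = 11.31093 kN/m³.
The plate makes 47° with the vertical, i.e. θ = 90° − 47° = 43° to the horizontal. Measuring y along the incline from the free-surface line, vertical depth h = y·sinθ with sinθ = 0.681998.
The centroid lies 4r/(3π) = 0.181649 m above the diameter, so r − 4r/(3π) = 0.428 − 0.181649 = 0.246351 m below the topmost point, so y_c = 4.1 + 0.246351 = 4.34635 m and h_c = 4.34635 × 0.681998 = 2.9642 m.
A = πr²/2 = π × 0.428²/2 = 0.287745 m².
Resultant F = γ·h_c·A = 11.31093 × 2.9642 × 0.287745 = 9.64747 kN.
I_c = (π/8 − 8/(9π))·r⁴ = 0.109757 × 0.428⁴ = 0.00368305 m⁴.
Centre of pressure: y_p = y_c + I_c/(y_c·A) = 4.34635 + 0.00368305/(4.34635 × 0.287745) = 4.34635 + 0.00294493 = 4.34929 m along the plane.

y_p = 4.35 m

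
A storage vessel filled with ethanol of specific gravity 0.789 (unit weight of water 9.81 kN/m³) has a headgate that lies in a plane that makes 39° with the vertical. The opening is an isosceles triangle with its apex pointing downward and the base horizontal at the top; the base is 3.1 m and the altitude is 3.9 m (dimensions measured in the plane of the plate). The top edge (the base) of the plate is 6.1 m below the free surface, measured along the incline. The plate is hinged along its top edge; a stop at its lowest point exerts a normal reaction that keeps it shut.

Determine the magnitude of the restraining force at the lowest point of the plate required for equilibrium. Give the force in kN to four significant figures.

P ≈ 97.57 kN

γ = 0.789 × 9.81 = 7.74009 kN/m³.
The plate makes 39° with the vertical, i.e. θ = 90° − 39° = 51° to the horizontal. Measuring y along the incline from the free-surface line, vertical depth h = y·sinθ with sinθ = 0.777146.
With the apex down, the centroid sits h/3 = 3.9/3 = 1.3 m below the base (the top edge), so y_c = 6.1 + 1.3 = 7.4 m and h_c = 7.4 × 0.777146 = 5.75088 m.
A = ½ × 3.1 × 3.9 = 6.045 m².
Resultant F = γ·h_c·A = 7.74009 × 5.75088 × 6.045 = 269.077 kN.
I_c = b·h³/36 = 3.1 × 3.9³/36 = 5.10802 m⁴.
Centre of pressure: y_p = y_c + I_c/(y_c·A) = 7.4 + 5.10802/(7.4 × 6.045) = 7.4 + 0.114189 = 7.51419 m along the plane.
The resultant acts 1.3 + 0.114189 = 1.41419 m (along the plate) below the hinge at the top edge, so the moment about the hinge is M = F × 1.41419 = 269.077 × 1.41419 = 380.526 kN·m.
A normal force at the bottom, 3.9 m from the hinge, must supply this moment: P = 380.526/3.9 = 97.5708 kN.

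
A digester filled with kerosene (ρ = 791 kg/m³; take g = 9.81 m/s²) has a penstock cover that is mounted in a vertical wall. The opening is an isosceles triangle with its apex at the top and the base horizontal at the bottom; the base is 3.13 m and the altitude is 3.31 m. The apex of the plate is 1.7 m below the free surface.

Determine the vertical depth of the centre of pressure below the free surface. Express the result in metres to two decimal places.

h_p = 4.06 m

γ = ρg = 791 × 9.81 / 1000 = 7.75971 kN/m³.
With the apex up, the centroid sits 2h/3 = 2 × 3.31/3 = 2.20667 m below the apex, so the centroid depth is h_c = 1.7 + 2.20667 = 3.90667 m.
A = ½ × 3.13 × 3.31 = 5.18015 m².
Resultant F = γ·h_c·A = 7.75971 × 3.90667 × 5.18015 = 157.034 kN.
I_c = b·h³/36 = 3.13 × 3.31³/36 = 3.15301 m⁴.
Centre of pressure: y_p = y_c + I_c/(y_c·A) = 3.90667 + 3.15301/(3.90667 × 5.18015) = 3.90667 + 0.155803 = 4.06247 m along the plane.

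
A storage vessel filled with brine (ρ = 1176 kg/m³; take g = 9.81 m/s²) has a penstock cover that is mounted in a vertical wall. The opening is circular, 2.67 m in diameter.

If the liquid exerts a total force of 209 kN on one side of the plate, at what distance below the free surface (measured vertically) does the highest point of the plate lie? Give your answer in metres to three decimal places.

d_top ≈ 1.901 m

γ = ρg = 1176 × 9.81 / 1000 = 11.53656 kN/m³.
A = π(1.335)² = 5.59902 m².
From F = γ·h_c·A, the centroid depth is h_c = 209/(11.53656 × 5.59902) = 3.23562 m.
The centroid is at the centre, 1.335 m below the top of the plate, so the highest point sits at h_top = 3.23562 − 1.335 = 1.90062 m below the surface.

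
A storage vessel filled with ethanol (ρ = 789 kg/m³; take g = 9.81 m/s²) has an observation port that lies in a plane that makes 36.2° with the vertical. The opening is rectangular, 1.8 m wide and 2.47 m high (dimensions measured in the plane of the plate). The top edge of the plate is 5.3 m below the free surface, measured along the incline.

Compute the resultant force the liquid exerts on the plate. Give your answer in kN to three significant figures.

F ≈ 181 kN

γ = ρg = 789 × 9.81 / 1000 = 7.74009 kN/m³.
The plate makes 36.2° with the vertical, i.e. θ = 90° − 36.2° = 53.8° to the horizontal. Measuring y along the incline from the free-surface line, vertical depth h = y·sinθ with sinθ = 0.806960.
The centroid lies 2.47/2 = 1.235 m below the top edge, so y_c = 5.3 + 1.235 = 6.535 m and h_c = 6.535 × 0.806960 = 5.27348 m.
A = 1.8 × 2.47 = 4.446 m².
Resultant F = γ·h_c·A = 7.74009 × 5.27348 × 4.446 = 181.473 kN.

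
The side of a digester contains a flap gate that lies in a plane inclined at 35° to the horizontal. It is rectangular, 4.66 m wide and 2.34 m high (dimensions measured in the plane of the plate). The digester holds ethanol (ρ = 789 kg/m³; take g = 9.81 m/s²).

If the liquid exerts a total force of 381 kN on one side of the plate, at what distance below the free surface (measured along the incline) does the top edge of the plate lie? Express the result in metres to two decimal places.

γ = ρg = 789 × 9.81 / 1000 = 7.74009 kN/m³.
A = 4.66 × 2.34 = 10.9044 m².
From F = γ·h_c·A, the centroid depth is h_c = 381/(7.74009 × 10.9044) = 4.51416 m.
Let θ = 35° be the plate's angle to the horizontal; measure y along the incline from where the plane meets the free surface. Vertical depth h = y·sinθ with sinθ = 0.573576.
Along the incline, y_c = h_c/sinθ = 4.51416/0.573576 = 7.8702 m.
The centroid lies 2.34/2 = 1.17 m below the top edge, so the top edge sits at y_top = 7.8702 − 1.17 = 6.7002 m along the incline.

y_top ≈ 6.70 m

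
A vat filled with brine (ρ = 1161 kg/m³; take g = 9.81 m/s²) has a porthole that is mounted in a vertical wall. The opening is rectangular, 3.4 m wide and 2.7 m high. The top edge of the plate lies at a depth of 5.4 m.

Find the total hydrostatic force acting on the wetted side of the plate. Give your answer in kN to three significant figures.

γ = ρg = 1161 × 9.81 / 1000 = 11.38941 kN/m³.
The centroid lies 2.7/2 = 1.35 m below the top edge, so the centroid depth is h_c = 5.4 + 1.35 = 6.75 m.
A = 3.4 × 2.7 = 9.18 m².
Resultant F = γ·h_c·A = 11.38941 × 6.75 × 9.18 = 705.745 kN.

F ≈ 706 kN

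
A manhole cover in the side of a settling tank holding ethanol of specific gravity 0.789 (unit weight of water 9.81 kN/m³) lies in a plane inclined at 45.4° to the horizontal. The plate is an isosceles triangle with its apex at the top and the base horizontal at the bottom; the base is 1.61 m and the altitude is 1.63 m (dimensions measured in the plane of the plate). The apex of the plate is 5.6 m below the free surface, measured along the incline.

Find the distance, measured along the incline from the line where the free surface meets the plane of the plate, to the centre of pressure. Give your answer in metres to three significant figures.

γ = 0.789 × 9.81 = 7.74009 kN/m³.
Let θ = 45.4° be the plate's angle to the horizontal; measure y along the incline from where the plane meets the free surface. Vertical depth h = y·sinθ with sinθ = 0.712026.
With the apex up, the centroid sits 2h/3 = 2 × 1.63/3 = 1.08667 m below the apex, so y_c = 5.6 + 1.08667 = 6.68667 m and h_c = 6.68667 × 0.712026 = 4.76108 m.
A = ½ × 1.61 × 1.63 = 1.31215 m².
Resultant F = γ·h_c·A = 7.74009 × 4.76108 × 1.31215 = 48.3543 kN.
I_c = b·h³/36 = 1.61 × 1.63³/36 = 0.193681 m⁴.
Centre of pressure: y_p = y_c + I_c/(y_c·A) = 6.68667 + 0.193681/(6.68667 × 1.31215) = 6.68667 + 0.0220746 = 6.70874 m along the plane.

y_p = 6.71 m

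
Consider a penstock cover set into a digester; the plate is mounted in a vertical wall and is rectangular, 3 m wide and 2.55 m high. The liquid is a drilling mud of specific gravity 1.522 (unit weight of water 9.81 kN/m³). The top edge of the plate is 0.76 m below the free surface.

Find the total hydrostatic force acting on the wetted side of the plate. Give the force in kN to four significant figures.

γ = 1.522 × 9.81 = 14.93082 kN/m³.
The centroid lies 2.55/2 = 1.275 m below the top edge, so the centroid depth is h_c = 0.76 + 1.275 = 2.035 m.
A = 3 × 2.55 = 7.65 m².
Resultant F = γ·h_c·A = 14.93082 × 2.035 × 7.65 = 232.439 kN.

F ≈ 232.4 kN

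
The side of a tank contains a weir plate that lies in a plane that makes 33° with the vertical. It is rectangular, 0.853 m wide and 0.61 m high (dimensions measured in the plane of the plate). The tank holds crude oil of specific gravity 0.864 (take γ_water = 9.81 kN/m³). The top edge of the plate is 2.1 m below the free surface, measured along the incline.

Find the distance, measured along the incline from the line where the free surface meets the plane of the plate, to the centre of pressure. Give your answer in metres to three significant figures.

y_p = 2.42 m

γ = 0.864 × 9.81 = 8.47584 kN/m³.
The plate makes 33° with the vertical, i.e. θ = 90° − 33° = 57° to the horizontal. Measuring y along the incline from the free-surface line, vertical depth h = y·sinθ with sinθ = 0.838671.
The centroid lies 0.61/2 = 0.305 m below the top edge, so y_c = 2.1 + 0.305 = 2.405 m and h_c = 2.405 × 0.838671 = 2.017 m.
A = 0.853 × 0.61 = 0.52033 m².
Resultant F = γ·h_c·A = 8.47584 × 2.017 × 0.52033 = 8.89544 kN.
I_c = b·h³/12 = 0.853 × 0.61³/12 = 0.0161346 m⁴.
Centre of pressure: y_p = y_c + I_c/(y_c·A) = 2.405 + 0.0161346/(2.405 × 0.52033) = 2.405 + 0.0128933 = 2.41789 m along the plane.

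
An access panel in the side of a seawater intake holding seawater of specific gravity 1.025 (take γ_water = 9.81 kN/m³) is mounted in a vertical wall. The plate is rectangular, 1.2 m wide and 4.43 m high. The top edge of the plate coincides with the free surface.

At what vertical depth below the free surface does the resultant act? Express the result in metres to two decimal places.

h_p = 2.95 m

γ = 1.025 × 9.81 = 10.05525 kN/m³.
The centroid lies 4.43/2 = 2.215 m below the top edge, so the centroid depth is h_c = 2.215 m.
A = 1.2 × 4.43 = 5.316 m².
Resultant F = γ·h_c·A = 10.05525 × 2.215 × 5.316 = 118.4 kN.
I_c = b·h³/12 = 1.2 × 4.43³/12 = 8.69383 m⁴.
Centre of pressure: y_p = y_c + I_c/(y_c·A) = 2.215 + 8.69383/(2.215 × 5.316) = 2.215 + 0.738333 = 2.95333 m along the plane.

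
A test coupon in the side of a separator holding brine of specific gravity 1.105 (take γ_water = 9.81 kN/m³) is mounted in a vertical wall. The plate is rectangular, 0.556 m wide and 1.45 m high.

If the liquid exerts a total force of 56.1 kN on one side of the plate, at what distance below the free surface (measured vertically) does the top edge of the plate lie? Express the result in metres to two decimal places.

d_top ≈ 5.69 m

γ = 1.105 × 9.81 = 10.84005 kN/m³.
A = 0.556 × 1.45 = 0.8062 m².
From F = γ·h_c·A, the centroid depth is h_c = 56.1/(10.84005 × 0.8062) = 6.41932 m.
The centroid lies 1.45/2 = 0.725 m below the top edge, so the top edge sits at h_top = 6.41932 − 0.725 = 5.69432 m below the surface.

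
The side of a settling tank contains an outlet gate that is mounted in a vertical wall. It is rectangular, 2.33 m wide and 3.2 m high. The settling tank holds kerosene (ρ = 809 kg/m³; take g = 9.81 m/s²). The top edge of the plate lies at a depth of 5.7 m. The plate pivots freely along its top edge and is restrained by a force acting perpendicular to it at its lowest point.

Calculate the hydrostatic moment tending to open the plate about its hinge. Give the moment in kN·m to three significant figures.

γ = ρg = 809 × 9.81 / 1000 = 7.93629 kN/m³.
The centroid lies 3.2/2 = 1.6 m below the top edge, so the centroid depth is h_c = 5.7 + 1.6 = 7.3 m.
A = 2.33 × 3.2 = 7.456 m².
Resultant F = γ·h_c·A = 7.93629 × 7.3 × 7.456 = 431.963 kN.
I_c = b·h³/12 = 2.33 × 3.2³/12 = 6.36245 m⁴.
Centre of pressure: y_p = y_c + I_c/(y_c·A) = 7.3 + 6.36245/(7.3 × 7.456) = 7.3 + 0.116895 = 7.4169 m along the plane.
The resultant acts 1.6 + 0.116895 = 1.7169 m (along the plate) below the hinge at the top edge, so the moment about the hinge is M = F × 1.7169 = 431.963 × 1.7169 = 741.637 kN·m.

M ≈ 742 kN·m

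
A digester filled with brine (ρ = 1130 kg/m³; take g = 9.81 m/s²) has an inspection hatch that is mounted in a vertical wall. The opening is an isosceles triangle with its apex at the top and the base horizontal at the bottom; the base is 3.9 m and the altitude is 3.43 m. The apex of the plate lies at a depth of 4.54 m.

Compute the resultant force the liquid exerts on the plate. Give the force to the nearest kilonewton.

F ≈ 506 kN

γ = ρg = 1130 × 9.81 / 1000 = 11.0853 kN/m³.
With the apex up, the centroid sits 2h/3 = 2 × 3.43/3 = 2.28667 m below the apex, so the centroid depth is h_c = 4.54 + 2.28667 = 6.82667 m.
A = ½ × 3.9 × 3.43 = 6.6885 m².
Resultant F = γ·h_c·A = 11.0853 × 6.82667 × 6.6885 = 506.157 kN.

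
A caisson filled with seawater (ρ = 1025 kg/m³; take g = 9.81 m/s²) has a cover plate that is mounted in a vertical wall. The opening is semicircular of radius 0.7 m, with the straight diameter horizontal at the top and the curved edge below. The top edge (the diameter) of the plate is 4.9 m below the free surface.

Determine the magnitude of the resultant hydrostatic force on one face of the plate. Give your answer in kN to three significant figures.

γ = ρg = 1025 × 9.81 / 1000 = 10.05525 kN/m³.
The centroid of a semicircle lies 4r/(3π) = 0.297089 m from the diameter, here below the top edge, so the centroid depth is h_c = 4.9 + 0.297089 = 5.19709 m.
A = πr²/2 = π × 0.7²/2 = 0.76969 m².
Resultant F = γ·h_c·A = 10.05525 × 5.19709 × 0.76969 = 40.2225 kN.

F ≈ 40.2 kN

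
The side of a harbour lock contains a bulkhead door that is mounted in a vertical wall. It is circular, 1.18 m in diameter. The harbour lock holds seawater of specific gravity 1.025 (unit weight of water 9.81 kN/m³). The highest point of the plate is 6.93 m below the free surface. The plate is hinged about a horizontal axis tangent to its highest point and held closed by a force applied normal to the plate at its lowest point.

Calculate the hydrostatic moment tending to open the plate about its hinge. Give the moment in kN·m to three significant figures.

γ = 1.025 × 9.81 = 10.05525 kN/m³.
The centroid is at the centre, 0.59 m below the top of the plate, so the centroid depth is h_c = 6.93 + 0.59 = 7.52 m.
A = π(0.59)² = 1.09359 m².
Resultant F = γ·h_c·A = 10.05525 × 7.52 × 1.09359 = 82.6923 kN.
I_c = πr⁴/4 = π × 0.59⁴/4 = 0.0951695 m⁴.
Centre of pressure: y_p = y_c + I_c/(y_c·A) = 7.52 + 0.0951695/(7.52 × 1.09359) = 7.52 + 0.0115725 = 7.53157 m along the plane.
The resultant acts 0.59 + 0.0115725 = 0.601572 m (along the plate) below the hinge at the top edge, so the moment about the hinge is M = F × 0.601572 = 82.6923 × 0.601572 = 49.7454 kN·m.

M ≈ 49.7 kN·m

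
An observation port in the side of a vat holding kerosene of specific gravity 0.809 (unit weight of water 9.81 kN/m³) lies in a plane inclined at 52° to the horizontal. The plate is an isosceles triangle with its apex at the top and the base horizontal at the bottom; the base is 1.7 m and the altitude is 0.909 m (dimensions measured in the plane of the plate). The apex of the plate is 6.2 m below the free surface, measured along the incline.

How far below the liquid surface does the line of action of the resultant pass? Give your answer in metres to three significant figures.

h_p = 5.37 m

γ = 0.809 × 9.81 = 7.93629 kN/m³.
Let θ = 52° be the plate's angle to the horizontal; measure y along the incline from where the plane meets the free surface. Vertical depth h = y·sinθ with sinθ = 0.788011.
With the apex up, the centroid sits 2h/3 = 2 × 0.909/3 = 0.606 m below the apex, so y_c = 6.2 + 0.606 = 6.806 m and h_c = 6.806 × 0.788011 = 5.3632 m.
A = ½ × 1.7 × 0.909 = 0.77265 m².
Resultant F = γ·h_c·A = 7.93629 × 5.3632 × 0.77265 = 32.887 kN.
I_c = b·h³/36 = 1.7 × 0.909³/36 = 0.0354681 m⁴.
Centre of pressure: y_p = y_c + I_c/(y_c·A) = 6.806 + 0.0354681/(6.806 × 0.77265) = 6.806 + 0.00674471 = 6.81274 m along the plane.
Vertically, h_p = y_p·sinθ = 6.81274 × 0.788011 = 5.36851 m.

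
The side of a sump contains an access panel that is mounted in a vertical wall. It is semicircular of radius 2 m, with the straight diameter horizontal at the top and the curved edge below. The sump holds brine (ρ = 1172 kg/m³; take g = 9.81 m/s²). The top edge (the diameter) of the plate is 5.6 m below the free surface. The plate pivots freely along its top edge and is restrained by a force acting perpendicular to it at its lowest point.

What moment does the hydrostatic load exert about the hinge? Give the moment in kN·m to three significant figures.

M ≈ 416 kN·m

γ = ρg = 1172 × 9.81 / 1000 = 11.49732 kN/m³.
The centroid of a semicircle lies 4r/(3π) = 0.848826 m from the diameter, here below the top edge, so the centroid depth is h_c = 5.6 + 0.848826 = 6.44883 m.
A = πr²/2 = π × 2²/2 = 6.28319 m².
Resultant F = γ·h_c·A = 11.49732 × 6.44883 × 6.28319 = 465.862 kN.
I_c = (π/8 − 8/(9π))·r⁴ = 0.109757 × 2⁴ = 1.75611 m⁴.
Centre of pressure: y_p = y_c + I_c/(y_c·A) = 6.44883 + 1.75611/(6.44883 × 6.28319) = 6.44883 + 0.0433402 = 6.49217 m along the plane.
The resultant acts 0.848826 + 0.0433402 = 0.892166 m (along the plate) below the hinge at the top edge, so the moment about the hinge is M = F × 0.892166 = 465.862 × 0.892166 = 415.626 kN·m.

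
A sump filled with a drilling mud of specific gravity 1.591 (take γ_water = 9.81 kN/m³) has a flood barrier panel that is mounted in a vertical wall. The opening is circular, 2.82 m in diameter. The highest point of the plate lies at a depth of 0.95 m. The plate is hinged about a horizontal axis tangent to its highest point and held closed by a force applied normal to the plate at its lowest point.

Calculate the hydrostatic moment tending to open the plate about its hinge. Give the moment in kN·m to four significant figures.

M ≈ 372.8 kN·m

γ = 1.591 × 9.81 = 15.60771 kN/m³.
The centroid is at the centre, 1.41 m below the top of the plate, so the centroid depth is h_c = 0.95 + 1.41 = 2.36 m.
A = π(1.41)² = 6.2458 m².
Resultant F = γ·h_c·A = 15.60771 × 2.36 × 6.2458 = 230.059 kN.
I_c = πr⁴/4 = π × 1.41⁴/4 = 3.10432 m⁴.
Centre of pressure: y_p = y_c + I_c/(y_c·A) = 2.36 + 3.10432/(2.36 × 6.2458) = 2.36 + 0.210604 = 2.5706 m along the plane.
The resultant acts 1.41 + 0.210604 = 1.6206 m (along the plate) below the hinge at the top edge, so the moment about the hinge is M = F × 1.6206 = 230.059 × 1.6206 = 372.834 kN·m.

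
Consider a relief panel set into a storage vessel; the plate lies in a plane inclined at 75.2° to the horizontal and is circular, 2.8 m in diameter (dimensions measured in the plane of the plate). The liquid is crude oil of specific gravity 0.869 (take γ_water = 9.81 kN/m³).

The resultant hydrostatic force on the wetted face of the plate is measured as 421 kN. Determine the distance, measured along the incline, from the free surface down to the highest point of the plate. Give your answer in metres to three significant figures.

γ = 0.869 × 9.81 = 8.52489 kN/m³.
A = π(1.4)² = 6.15752 m².
From F = γ·h_c·A, the centroid depth is h_c = 421/(8.52489 × 6.15752) = 8.02024 m.
Let θ = 75.2° be the plate's angle to the horizontal; measure y along the incline from where the plane meets the free surface. Vertical depth h = y·sinθ with sinθ = 0.966823.
Along the incline, y_c = h_c/sinθ = 8.02024/0.966823 = 8.29546 m.
The centroid is at the centre, 1.4 m below the top of the plate, so the highest point sits at y_top = 8.29546 − 1.4 = 6.89546 m along the incline.

y_top ≈ 6.90 m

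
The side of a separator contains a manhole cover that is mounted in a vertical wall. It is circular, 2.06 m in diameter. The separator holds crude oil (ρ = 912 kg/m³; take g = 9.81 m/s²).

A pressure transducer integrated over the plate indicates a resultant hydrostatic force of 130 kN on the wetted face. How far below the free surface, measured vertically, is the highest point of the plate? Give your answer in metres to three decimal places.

d_top ≈ 3.330 m

γ = ρg = 912 × 9.81 / 1000 = 8.94672 kN/m³.
A = π(1.03)² = 3.33292 m².
From F = γ·h_c·A, the centroid depth is h_c = 130/(8.94672 × 3.33292) = 4.35968 m.
The centroid is at the centre, 1.03 m below the top of the plate, so the highest point sits at h_top = 4.35968 − 1.03 = 3.32968 m below the surface.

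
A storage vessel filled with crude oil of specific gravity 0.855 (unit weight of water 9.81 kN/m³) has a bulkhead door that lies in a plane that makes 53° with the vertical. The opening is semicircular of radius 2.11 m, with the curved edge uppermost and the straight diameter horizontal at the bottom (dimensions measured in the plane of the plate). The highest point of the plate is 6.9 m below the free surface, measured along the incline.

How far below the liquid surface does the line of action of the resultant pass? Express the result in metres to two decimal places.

γ = 0.855 × 9.81 = 8.38755 kN/m³.
The plate makes 53° with the vertical, i.e. θ = 90° − 53° = 37° to the horizontal. Measuring y along the incline from the free-surface line, vertical depth h = y·sinθ with sinθ = 0.601815.
The centroid lies 4r/(3π) = 0.895512 m above the diameter, so r − 4r/(3π) = 2.11 − 0.895512 = 1.21449 m below the topmost point, so y_c = 6.9 + 1.21449 = 8.11449 m and h_c = 8.11449 × 0.601815 = 4.88342 m.
A = πr²/2 = π × 2.11²/2 = 6.99334 m².
Resultant F = γ·h_c·A = 8.38755 × 4.88342 × 6.99334 = 286.447 kN.
I_c = (π/8 − 8/(9π))·r⁴ = 0.109757 × 2.11⁴ = 2.17551 m⁴.
Centre of pressure: y_p = y_c + I_c/(y_c·A) = 8.11449 + 2.17551/(8.11449 × 6.99334) = 8.11449 + 0.0383367 = 8.15283 m along the plane.
Vertically, h_p = y_p·sinθ = 8.15283 × 0.601815 = 4.9065 m.

h_p = 4.91 m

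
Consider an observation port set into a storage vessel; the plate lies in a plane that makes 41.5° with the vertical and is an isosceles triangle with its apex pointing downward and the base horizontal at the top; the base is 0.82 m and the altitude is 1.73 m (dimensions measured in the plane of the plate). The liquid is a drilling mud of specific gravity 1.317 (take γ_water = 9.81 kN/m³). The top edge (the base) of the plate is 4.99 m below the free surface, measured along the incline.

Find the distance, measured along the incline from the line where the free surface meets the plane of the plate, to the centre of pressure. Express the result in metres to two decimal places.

γ = 1.317 × 9.81 = 12.91977 kN/m³.
The plate makes 41.5° with the vertical, i.e. θ = 90° − 41.5° = 48.5° to the horizontal. Measuring y along the incline from the free-surface line, vertical depth h = y·sinθ with sinθ = 0.748956.
With the apex down, the centroid sits h/3 = 1.73/3 = 0.576667 m below the base (the top edge), so y_c = 4.99 + 0.576667 = 5.56667 m and h_c = 5.56667 × 0.748956 = 4.16919 m.
A = ½ × 0.82 × 1.73 = 0.7093 m².
Resultant F = γ·h_c·A = 12.91977 × 4.16919 × 0.7093 = 38.2064 kN.
I_c = b·h³/36 = 0.82 × 1.73³/36 = 0.117937 m⁴.
Centre of pressure: y_p = y_c + I_c/(y_c·A) = 5.56667 + 0.117937/(5.56667 × 0.7093) = 5.56667 + 0.0298693 = 5.59654 m along the plane.

y_p = 5.60 m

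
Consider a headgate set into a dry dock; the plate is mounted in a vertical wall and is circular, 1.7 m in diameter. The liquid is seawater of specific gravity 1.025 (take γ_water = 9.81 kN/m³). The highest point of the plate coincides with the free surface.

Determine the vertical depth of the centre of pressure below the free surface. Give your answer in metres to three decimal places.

γ = 1.025 × 9.81 = 10.05525 kN/m³.
The centroid is at the centre, 0.85 m below the top of the plate, so the centroid depth is h_c = 0.85 m.
A = π(0.85)² = 2.2698 m².
Resultant F = γ·h_c·A = 10.05525 × 0.85 × 2.2698 = 19.3999 kN.
I_c = πr⁴/4 = π × 0.85⁴/4 = 0.409983 m⁴.
Centre of pressure: y_p = y_c + I_c/(y_c·A) = 0.85 + 0.409983/(0.85 × 2.2698) = 0.85 + 0.2125 = 1.0625 m along the plane.

h_p = 1.063 m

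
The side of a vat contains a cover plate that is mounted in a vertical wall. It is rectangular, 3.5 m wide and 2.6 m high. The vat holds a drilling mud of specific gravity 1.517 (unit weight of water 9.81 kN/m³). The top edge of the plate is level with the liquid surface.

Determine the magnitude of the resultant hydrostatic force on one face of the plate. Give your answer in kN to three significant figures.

F ≈ 176 kN

γ = 1.517 × 9.81 = 14.88177 kN/m³.
The centroid lies 2.6/2 = 1.3 m below the top edge, so the centroid depth is h_c = 1.3 m.
A = 3.5 × 2.6 = 9.1 m².
Resultant F = γ·h_c·A = 14.88177 × 1.3 × 9.1 = 176.051 kN.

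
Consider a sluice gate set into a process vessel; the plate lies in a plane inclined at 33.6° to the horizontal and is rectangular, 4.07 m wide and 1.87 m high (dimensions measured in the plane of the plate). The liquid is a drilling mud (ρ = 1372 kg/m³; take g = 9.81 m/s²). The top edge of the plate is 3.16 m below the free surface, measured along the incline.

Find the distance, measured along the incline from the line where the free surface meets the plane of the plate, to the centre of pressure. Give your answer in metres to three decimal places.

γ = ρg = 1372 × 9.81 / 1000 = 13.45932 kN/m³.
Let θ = 33.6° be the plate's angle to the horizontal; measure y along the incline from where the plane meets the free surface. Vertical depth h = y·sinθ with sinθ = 0.553392.
The centroid lies 1.87/2 = 0.935 m below the top edge, so y_c = 3.16 + 0.935 = 4.095 m and h_c = 4.095 × 0.553392 = 2.26614 m.
A = 4.07 × 1.87 = 7.6109 m².
Resultant F = γ·h_c·A = 13.45932 × 2.26614 × 7.6109 = 232.138 kN.
I_c = b·h³/12 = 4.07 × 1.87³/12 = 2.21788 m⁴.
Centre of pressure: y_p = y_c + I_c/(y_c·A) = 4.095 + 2.21788/(4.095 × 7.6109) = 4.095 + 0.071162 = 4.16616 m along the plane.

y_p = 4.166 m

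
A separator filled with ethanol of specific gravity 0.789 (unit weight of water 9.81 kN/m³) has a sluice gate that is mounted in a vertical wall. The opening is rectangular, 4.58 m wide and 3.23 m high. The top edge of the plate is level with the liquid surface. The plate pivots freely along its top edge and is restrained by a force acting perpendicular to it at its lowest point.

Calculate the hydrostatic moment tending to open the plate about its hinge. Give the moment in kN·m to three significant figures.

γ = 0.789 × 9.81 = 7.74009 kN/m³.
The centroid lies 3.23/2 = 1.615 m below the top edge, so the centroid depth is h_c = 1.615 m.
A = 4.58 × 3.23 = 14.7934 m².
Resultant F = γ·h_c·A = 7.74009 × 1.615 × 14.7934 = 184.921 kN.
I_c = b·h³/12 = 4.58 × 3.23³/12 = 12.8615 m⁴.
Centre of pressure: y_p = y_c + I_c/(y_c·A) = 1.615 + 12.8615/(1.615 × 14.7934) = 1.615 + 0.538333 = 2.15333 m along the plane.
The resultant acts 1.615 + 0.538333 = 2.15333 m (along the plate) below the hinge at the top edge, so the moment about the hinge is M = F × 2.15333 = 184.921 × 2.15333 = 398.196 kN·m.

M ≈ 398 kN·m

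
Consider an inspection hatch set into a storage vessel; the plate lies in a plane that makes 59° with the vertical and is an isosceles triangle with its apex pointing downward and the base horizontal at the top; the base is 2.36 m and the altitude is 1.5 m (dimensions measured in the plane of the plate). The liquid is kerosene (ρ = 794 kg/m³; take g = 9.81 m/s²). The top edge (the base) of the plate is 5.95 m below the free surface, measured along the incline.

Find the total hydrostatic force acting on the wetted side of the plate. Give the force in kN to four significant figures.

γ = ρg = 794 × 9.81 / 1000 = 7.78914 kN/m³.
The plate makes 59° with the vertical, i.e. θ = 90° − 59° = 31° to the horizontal. Measuring y along the incline from the free-surface line, vertical depth h = y·sinθ with sinθ = 0.515038.
With the apex down, the centroid sits h/3 = 1.5/3 = 0.5 m below the base (the top edge), so y_c = 5.95 + 0.5 = 6.45 m and h_c = 6.45 × 0.515038 = 3.322 m.
A = ½ × 2.36 × 1.5 = 1.77 m².
Resultant F = γ·h_c·A = 7.78914 × 3.322 × 1.77 = 45.7997 kN.

F ≈ 45.80 kN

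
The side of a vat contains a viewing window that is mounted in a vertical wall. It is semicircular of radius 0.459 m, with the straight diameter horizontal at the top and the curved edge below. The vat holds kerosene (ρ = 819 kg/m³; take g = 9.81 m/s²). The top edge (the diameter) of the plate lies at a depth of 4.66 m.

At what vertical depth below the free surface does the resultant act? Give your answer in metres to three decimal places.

γ = ρg = 819 × 9.81 / 1000 = 8.03439 kN/m³.
The centroid of a semicircle lies 4r/(3π) = 0.194806 m from the diameter, here below the top edge, so the centroid depth is h_c = 4.66 + 0.194806 = 4.85481 m.
A = πr²/2 = π × 0.459²/2 = 0.330937 m².
Resultant F = γ·h_c·A = 8.03439 × 4.85481 × 0.330937 = 12.9083 kN.
I_c = (π/8 − 8/(9π))·r⁴ = 0.109757 × 0.459⁴ = 0.00487173 m⁴.
Centre of pressure: y_p = y_c + I_c/(y_c·A) = 4.85481 + 0.00487173/(4.85481 × 0.330937) = 4.85481 + 0.00303225 = 4.85784 m along the plane.

h_p = 4.858 m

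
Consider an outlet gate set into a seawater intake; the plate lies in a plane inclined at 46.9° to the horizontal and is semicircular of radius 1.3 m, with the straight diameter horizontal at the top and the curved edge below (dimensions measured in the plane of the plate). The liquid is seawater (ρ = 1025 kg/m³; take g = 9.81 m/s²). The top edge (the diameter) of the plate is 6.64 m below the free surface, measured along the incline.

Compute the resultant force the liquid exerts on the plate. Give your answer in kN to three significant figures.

γ = ρg = 1025 × 9.81 / 1000 = 10.05525 kN/m³.
Let θ = 46.9° be the plate's angle to the horizontal; measure y along the incline from where the plane meets the free surface. Vertical depth h = y·sinθ with sinθ = 0.730162.
The centroid of a semicircle lies 4r/(3π) = 0.551737 m from the diameter, here below the top edge, so y_c = 6.64 + 0.551737 = 7.19174 m and h_c = 7.19174 × 0.730162 = 5.25114 m.
A = πr²/2 = π × 1.3²/2 = 2.65465 m².
Resultant F = γ·h_c·A = 10.05525 × 5.25114 × 2.65465 = 140.17 kN.

F ≈ 140 kN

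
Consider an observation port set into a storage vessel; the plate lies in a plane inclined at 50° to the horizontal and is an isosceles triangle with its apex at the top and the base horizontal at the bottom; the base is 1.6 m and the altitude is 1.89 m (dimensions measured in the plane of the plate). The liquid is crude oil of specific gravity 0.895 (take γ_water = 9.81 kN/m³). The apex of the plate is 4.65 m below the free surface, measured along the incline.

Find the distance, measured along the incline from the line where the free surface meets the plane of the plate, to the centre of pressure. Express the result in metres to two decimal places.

y_p = 5.94 m

γ = 0.895 × 9.81 = 8.77995 kN/m³.
Let θ = 50° be the plate's angle to the horizontal; measure y along the incline from where the plane meets the free surface. Vertical depth h = y·sinθ with sinθ = 0.766044.
With the apex up, the centroid sits 2h/3 = 2 × 1.89/3 = 1.26 m below the apex, so y_c = 4.65 + 1.26 = 5.91 m and h_c = 5.91 × 0.766044 = 4.52732 m.
A = ½ × 1.6 × 1.89 = 1.512 m².
Resultant F = γ·h_c·A = 8.77995 × 4.52732 × 1.512 = 60.1015 kN.
I_c = b·h³/36 = 1.6 × 1.89³/36 = 0.300056 m⁴.
Centre of pressure: y_p = y_c + I_c/(y_c·A) = 5.91 + 0.300056/(5.91 × 1.512) = 5.91 + 0.0335786 = 5.94358 m along the plane.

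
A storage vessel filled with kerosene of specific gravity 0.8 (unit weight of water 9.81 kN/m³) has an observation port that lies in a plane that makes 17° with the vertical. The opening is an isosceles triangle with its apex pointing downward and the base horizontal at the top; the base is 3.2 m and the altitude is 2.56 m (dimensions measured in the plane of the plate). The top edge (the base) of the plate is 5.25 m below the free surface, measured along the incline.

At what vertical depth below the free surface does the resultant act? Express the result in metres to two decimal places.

γ = 0.8 × 9.81 = 7.848 kN/m³.
The plate makes 17° with the vertical, i.e. θ = 90° − 17° = 73° to the horizontal. Measuring y along the incline from the free-surface line, vertical depth h = y·sinθ with sinθ = 0.956305.
With the apex down, the centroid sits h/3 = 2.56/3 = 0.853333 m below the base (the top edge), so y_c = 5.25 + 0.853333 = 6.10333 m and h_c = 6.10333 × 0.956305 = 5.83664 m.
A = ½ × 3.2 × 2.56 = 4.096 m².
Resultant F = γ·h_c·A = 7.848 × 5.83664 × 4.096 = 187.621 kN.
I_c = b·h³/36 = 3.2 × 2.56³/36 = 1.49131 m⁴.
Centre of pressure: y_p = y_c + I_c/(y_c·A) = 6.10333 + 1.49131/(6.10333 × 4.096) = 6.10333 + 0.0596542 = 6.16298 m along the plane.
Vertically, h_p = y_p·sinθ = 6.16298 × 0.956305 = 5.89369 m.

h_p = 5.89 m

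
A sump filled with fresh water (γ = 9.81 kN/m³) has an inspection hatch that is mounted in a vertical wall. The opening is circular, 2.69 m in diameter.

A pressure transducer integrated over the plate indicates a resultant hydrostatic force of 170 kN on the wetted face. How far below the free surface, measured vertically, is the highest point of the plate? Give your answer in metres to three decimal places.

d_top ≈ 1.704 m

γ = 9.81 kN/m³.
A = π(1.345)² = 5.68322 m².
From F = γ·h_c·A, the centroid depth is h_c = 170/(9.81 × 5.68322) = 3.0492 m.
The centroid is at the centre, 1.345 m below the top of the plate, so the highest point sits at h_top = 3.0492 − 1.345 = 1.7042 m below the surface.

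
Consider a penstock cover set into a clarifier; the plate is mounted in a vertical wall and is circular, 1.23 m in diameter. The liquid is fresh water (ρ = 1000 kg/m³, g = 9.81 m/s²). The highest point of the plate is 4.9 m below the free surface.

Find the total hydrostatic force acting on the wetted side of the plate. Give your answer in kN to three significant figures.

γ = ρg = 1000 × 9.81 = 9810 N/m³ = 9.81 kN/m³.
The centroid is at the centre, 0.615 m below the top of the plate, so the centroid depth is h_c = 4.9 + 0.615 = 5.515 m.
A = π(0.615)² = 1.18823 m².
Resultant F = γ·h_c·A = 9.81 × 5.515 × 1.18823 = 64.2858 kN.

F ≈ 64.3 kN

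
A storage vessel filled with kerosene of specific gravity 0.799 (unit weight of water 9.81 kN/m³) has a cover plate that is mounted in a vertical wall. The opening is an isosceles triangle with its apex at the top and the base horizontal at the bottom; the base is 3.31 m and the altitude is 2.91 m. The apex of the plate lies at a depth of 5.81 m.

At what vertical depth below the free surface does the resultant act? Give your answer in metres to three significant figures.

γ = 0.799 × 9.81 = 7.83819 kN/m³.
With the apex up, the centroid sits 2h/3 = 2 × 2.91/3 = 1.94 m below the apex, so the centroid depth is h_c = 5.81 + 1.94 = 7.75 m.
A = ½ × 3.31 × 2.91 = 4.81605 m².
Resultant F = γ·h_c·A = 7.83819 × 7.75 × 4.81605 = 292.556 kN.
I_c = b·h³/36 = 3.31 × 2.91³/36 = 2.26571 m⁴.
Centre of pressure: y_p = y_c + I_c/(y_c·A) = 7.75 + 2.26571/(7.75 × 4.81605) = 7.75 + 0.0607032 = 7.8107 m along the plane.

h_p = 7.81 m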